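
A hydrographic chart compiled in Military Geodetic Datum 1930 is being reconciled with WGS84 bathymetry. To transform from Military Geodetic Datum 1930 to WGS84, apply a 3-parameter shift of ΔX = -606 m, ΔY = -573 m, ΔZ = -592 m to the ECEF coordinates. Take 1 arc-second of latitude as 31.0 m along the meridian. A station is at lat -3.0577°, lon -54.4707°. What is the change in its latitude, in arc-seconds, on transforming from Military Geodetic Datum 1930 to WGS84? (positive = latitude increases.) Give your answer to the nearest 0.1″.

sin φ = -0.053342, cos φ = 0.998576, sin λ = -0.813818, cos λ = 0.581119.
North component: ΔN = −sin φ cos λ·ΔX − sin φ sin λ·ΔY + cos φ·ΔZ = −(-0.053342)(0.581119)(-606) − (-0.053342)(-0.813818)(-573) + (0.998576)(-592) = -585.07 m.
1° of latitude spans 3600 × 31.00 = 111600 m, so Δφ = -585.07 / 111600 × 3600 = -18.873″.

Δφ = -18.9″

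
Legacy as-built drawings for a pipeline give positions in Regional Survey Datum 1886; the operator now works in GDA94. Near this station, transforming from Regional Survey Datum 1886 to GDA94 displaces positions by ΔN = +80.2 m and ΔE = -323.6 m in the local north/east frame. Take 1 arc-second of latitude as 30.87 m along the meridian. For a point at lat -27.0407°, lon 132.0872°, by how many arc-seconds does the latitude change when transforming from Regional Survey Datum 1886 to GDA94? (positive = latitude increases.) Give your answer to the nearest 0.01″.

1″ of latitude = 30.87 m, so Δφ = 80.2 / 30.87 = 2.598″.

Δφ = 2.60″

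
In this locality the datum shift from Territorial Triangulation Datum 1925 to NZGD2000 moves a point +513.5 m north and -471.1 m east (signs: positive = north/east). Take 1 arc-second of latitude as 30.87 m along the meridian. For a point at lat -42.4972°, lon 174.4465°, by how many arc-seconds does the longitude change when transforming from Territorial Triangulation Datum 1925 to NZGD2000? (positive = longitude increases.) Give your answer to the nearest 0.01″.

At latitude -42.4972°, cos φ = 0.737310.
1″ of longitude at this latitude = 30.87 × cos φ = 22.7608 m, so Δλ = -471.1 / 22.7608 = -20.698″.

Δλ = -20.70″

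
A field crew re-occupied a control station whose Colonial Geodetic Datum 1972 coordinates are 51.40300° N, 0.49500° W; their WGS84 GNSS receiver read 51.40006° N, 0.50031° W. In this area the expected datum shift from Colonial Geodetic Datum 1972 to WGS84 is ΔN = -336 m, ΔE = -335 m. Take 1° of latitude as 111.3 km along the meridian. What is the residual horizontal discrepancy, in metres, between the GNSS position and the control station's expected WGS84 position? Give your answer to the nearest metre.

Observed coordinate differences: Δφ = -0.00294°, Δλ = -0.00531°.
Converting to metres (1° lat = 111300 m, cos φ = 0.623839): observed ΔN = -327.2 m, observed ΔE = -368.7 m.
Subtracting the expected shift leaves a residual of -327.2 − (-336) = 8.8 m north and -368.7 − (-335) = -33.7 m east.
Residual distance = √(8.8² + (-33.7)²) = 34.8 m.

35 m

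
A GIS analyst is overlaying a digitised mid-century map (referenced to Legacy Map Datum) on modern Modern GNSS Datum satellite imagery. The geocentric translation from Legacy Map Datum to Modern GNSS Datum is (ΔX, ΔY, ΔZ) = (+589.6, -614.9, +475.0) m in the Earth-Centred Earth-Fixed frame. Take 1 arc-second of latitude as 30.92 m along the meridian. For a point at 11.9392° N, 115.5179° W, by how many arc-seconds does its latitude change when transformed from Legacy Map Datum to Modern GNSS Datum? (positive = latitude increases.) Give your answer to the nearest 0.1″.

Δφ = 13.0″

sin φ = 0.206874, cos φ = 0.978368, sin λ = -0.902451, cos λ = -0.430793.
North component: ΔN = −sin φ cos λ·ΔX − sin φ sin λ·ΔY + cos φ·ΔZ = −(0.206874)(-0.430793)(589.6) − (0.206874)(-0.902451)(-614.9) + (0.978368)(475.0) = 402.47 m.
1° of latitude spans 3600 × 30.92 = 111312 m, so Δφ = 402.47 / 111312 × 3600 = 13.017″.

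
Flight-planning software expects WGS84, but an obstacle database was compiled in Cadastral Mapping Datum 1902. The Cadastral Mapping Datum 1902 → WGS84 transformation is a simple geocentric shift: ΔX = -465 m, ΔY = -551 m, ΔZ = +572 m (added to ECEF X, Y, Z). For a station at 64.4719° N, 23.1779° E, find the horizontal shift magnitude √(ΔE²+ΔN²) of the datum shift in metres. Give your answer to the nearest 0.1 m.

888.9 m

The local east axis at (φ, λ) is (−sin λ, cos λ, 0), so ΔE = −sin(23.1779°)·(-465) + cos(23.1779°)·(-551) = -323.51 m.
The local north axis is (−sin φ cos λ, −sin φ sin λ, cos φ), giving ΔN = 385.737 + 195.695 + 246.506 = 827.94 m.
Horizontal magnitude = √(ΔE² + ΔN²) = √((-323.51)² + 827.94²) = 888.90 m.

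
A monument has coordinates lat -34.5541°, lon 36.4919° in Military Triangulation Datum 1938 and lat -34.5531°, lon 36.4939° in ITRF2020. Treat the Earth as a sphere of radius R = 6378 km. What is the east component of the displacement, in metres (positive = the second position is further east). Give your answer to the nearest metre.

Δφ = -34.5531° − -34.5541° = +0.0010°; Δλ = 36.4939° − 36.4919° = +0.0020°.
1° along a meridian = πR/180 = 111317 m.
ΔN = Δφ × 111317 = 111.3 m; ΔE = Δλ × 111317 × cos(-34.5541°) = +0.0020 × 111317 × 0.823591 = 183.4 m.

ΔE = 183 m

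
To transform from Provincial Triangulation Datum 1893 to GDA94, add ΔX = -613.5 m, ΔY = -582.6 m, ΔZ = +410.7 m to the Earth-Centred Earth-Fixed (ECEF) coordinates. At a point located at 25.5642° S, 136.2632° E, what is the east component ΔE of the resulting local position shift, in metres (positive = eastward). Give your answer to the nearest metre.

ΔE = 845 m

At φ = -25.5642°, λ = 136.2632°: sin φ = -0.431522, cos φ = 0.902102, sin λ = 0.691347, cos λ = -0.722523.
ΔE = −sin λ·ΔX + cos λ·ΔY = −(0.691347)·(-613.5) + (-0.722523)·(-582.6) = 845.08 m.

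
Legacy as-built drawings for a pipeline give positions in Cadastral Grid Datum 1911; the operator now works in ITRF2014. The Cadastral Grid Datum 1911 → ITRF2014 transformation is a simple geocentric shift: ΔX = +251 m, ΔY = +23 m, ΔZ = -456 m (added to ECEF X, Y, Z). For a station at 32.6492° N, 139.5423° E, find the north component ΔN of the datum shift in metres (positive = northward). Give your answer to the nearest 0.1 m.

At φ = 32.6492°, λ = 139.5423°: sin φ = 0.539494, cos φ = 0.841989, sin λ = 0.648886, cos λ = -0.760885.
ΔN = −sin φ cos λ·ΔX − sin φ sin λ·ΔY + cos φ·ΔZ = −(0.539494)(-0.760885)(251) − (0.539494)(0.648886)(23) + (0.841989)(-456) = -288.97 m.

ΔN = -289.0 m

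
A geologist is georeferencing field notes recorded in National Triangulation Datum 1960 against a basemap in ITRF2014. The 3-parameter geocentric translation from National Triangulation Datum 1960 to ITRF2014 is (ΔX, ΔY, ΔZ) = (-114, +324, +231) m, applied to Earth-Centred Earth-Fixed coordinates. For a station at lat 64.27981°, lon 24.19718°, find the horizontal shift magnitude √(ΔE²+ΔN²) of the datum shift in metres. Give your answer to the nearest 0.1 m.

350.2 m

At φ = 64.27981°, λ = 24.19718°: sin φ = 0.900924, cos φ = 0.433977, sin λ = 0.409878, cos λ = 0.912140.
ΔE = −sin λ·ΔX + cos λ·ΔY = −(0.409878)·(-114) + (0.912140)·(324) = 342.26 m.
ΔN = −sin φ cos λ·ΔX − sin φ sin λ·ΔY + cos φ·ΔZ = −(0.900924)(0.912140)(-114) − (0.900924)(0.409878)(324) + (0.433977)(231) = 74.29 m.
Horizontal magnitude = √(ΔE² + ΔN²) = √(342.26² + 74.29²) = 350.23 m.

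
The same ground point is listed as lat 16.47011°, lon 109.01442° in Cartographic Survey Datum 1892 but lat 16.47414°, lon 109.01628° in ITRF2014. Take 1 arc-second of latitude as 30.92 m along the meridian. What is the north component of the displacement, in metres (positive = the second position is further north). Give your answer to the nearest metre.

Δφ = 16.47414° − 16.47011° = +0.00403°; Δλ = 109.01628° − 109.01442° = +0.00186°.
1° of latitude = 3600 × 30.92 = 111312 m.
ΔN = Δφ × 111312 = 448.6 m; ΔE = Δλ × 111312 × cos(16.47011°) = +0.00186 × 111312 × 0.958968 = 198.5 m.

ΔN = 449 m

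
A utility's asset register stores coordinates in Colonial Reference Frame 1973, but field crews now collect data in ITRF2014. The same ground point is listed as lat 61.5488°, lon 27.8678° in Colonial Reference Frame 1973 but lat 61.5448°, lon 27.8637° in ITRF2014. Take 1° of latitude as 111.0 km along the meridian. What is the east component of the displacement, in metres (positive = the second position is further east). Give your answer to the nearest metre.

Δφ = 61.5448° − 61.5488° = -0.0040°; Δλ = 27.8637° − 27.8678° = -0.0041°.
ΔN = Δφ × 111000 = -444.0 m; ΔE = Δλ × 111000 × cos(61.5488°) = -0.0041 × 111000 × 0.476410 = -216.8 m.

ΔE = -217 m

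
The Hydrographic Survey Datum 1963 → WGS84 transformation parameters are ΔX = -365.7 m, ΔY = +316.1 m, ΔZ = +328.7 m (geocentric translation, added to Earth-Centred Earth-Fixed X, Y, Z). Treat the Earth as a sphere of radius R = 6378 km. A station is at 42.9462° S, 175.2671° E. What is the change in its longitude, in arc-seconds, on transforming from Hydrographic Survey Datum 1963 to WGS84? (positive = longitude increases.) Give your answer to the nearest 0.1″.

Δλ = -12.6″

sin φ = -0.681311, cos φ = 0.731994, sin λ = 0.082511, cos λ = -0.996590.
East component: ΔE = −sin λ·ΔX + cos λ·ΔY = −(0.082511)(-365.7) + (-0.996590)(316.1) = -284.85 m.
1° of latitude spans πR/180 = 111317 m; at latitude φ, 1° of longitude spans that × cos φ = 81483.4 m, so Δλ = -284.85 / 81483.4 × 3600 = -12.585″.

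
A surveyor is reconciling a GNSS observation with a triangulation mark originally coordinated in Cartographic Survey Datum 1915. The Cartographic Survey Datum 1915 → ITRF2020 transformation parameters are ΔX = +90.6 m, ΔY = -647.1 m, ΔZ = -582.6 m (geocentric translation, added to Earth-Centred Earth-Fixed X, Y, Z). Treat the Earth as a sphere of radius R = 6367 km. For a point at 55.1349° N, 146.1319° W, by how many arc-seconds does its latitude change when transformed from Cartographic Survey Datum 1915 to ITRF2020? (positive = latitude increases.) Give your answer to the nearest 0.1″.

sin φ = 0.820500, cos φ = 0.571646, sin λ = -0.557283, cos λ = -0.830323.
North component: ΔN = −sin φ cos λ·ΔX − sin φ sin λ·ΔY + cos φ·ΔZ = −(0.820500)(-0.830323)(90.6) − (0.820500)(-0.557283)(-647.1) + (0.571646)(-582.6) = -567.20 m.
1° of latitude spans πR/180 = 111125 m, so Δφ = -567.20 / 111125 × 3600 = -18.375″.

Δφ = -18.4″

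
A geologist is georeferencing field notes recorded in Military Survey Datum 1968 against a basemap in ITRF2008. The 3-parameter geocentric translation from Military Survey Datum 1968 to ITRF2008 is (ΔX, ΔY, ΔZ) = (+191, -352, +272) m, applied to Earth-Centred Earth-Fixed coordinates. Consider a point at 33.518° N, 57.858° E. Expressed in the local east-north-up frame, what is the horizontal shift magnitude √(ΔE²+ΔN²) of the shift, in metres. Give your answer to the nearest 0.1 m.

483.9 m

At φ = 33.518°, λ = 57.858°: sin φ = 0.552199, cos φ = 0.833712, sin λ = 0.846732, cos λ = 0.532019.
ΔE = −sin λ·ΔX + cos λ·ΔY = −(0.846732)·(191) + (0.532019)·(-352) = -349.00 m.
ΔN = −sin φ cos λ·ΔX − sin φ sin λ·ΔY + cos φ·ΔZ = −(0.552199)(0.532019)(191) − (0.552199)(0.846732)(-352) + (0.833712)(272) = 335.24 m.
Horizontal magnitude = √(ΔE² + ΔN²) = √((-349.00)² + 335.24²) = 483.93 m.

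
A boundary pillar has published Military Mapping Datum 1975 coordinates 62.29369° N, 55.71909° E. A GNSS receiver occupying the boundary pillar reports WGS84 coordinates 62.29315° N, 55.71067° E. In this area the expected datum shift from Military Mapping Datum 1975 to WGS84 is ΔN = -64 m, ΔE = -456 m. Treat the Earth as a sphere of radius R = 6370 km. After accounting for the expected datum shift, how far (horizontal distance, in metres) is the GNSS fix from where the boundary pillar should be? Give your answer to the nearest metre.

Observed coordinate differences: Δφ = -0.00054°, Δλ = -0.00842°.
Converting to metres (1° lat = 111177 m, cos φ = 0.464940): observed ΔN = -60.0 m, observed ΔE = -435.2 m.
Subtracting the expected shift leaves a residual of -60.0 − (-64) = 4.0 m north and -435.2 − (-456) = 20.8 m east.
Residual distance = √(4.0² + 20.8²) = 21.1 m.

21 m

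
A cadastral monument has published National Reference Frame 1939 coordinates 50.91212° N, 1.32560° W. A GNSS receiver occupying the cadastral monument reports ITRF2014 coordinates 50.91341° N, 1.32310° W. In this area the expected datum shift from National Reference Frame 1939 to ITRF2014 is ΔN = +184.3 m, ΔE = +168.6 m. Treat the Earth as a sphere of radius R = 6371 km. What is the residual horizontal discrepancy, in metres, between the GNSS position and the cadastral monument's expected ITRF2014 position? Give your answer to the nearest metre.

Observed coordinate differences: Δφ = +0.00129°, Δλ = +0.00250°.
Converting to metres (1° lat = 111195 m, cos φ = 0.630512): observed ΔN = 143.4 m, observed ΔE = 175.3 m.
Subtracting the expected shift leaves a residual of 143.4 − (184.3) = -40.9 m north and 175.3 − (168.6) = 6.7 m east.
Residual distance = √((-40.9)² + 6.7²) = 41.4 m.

41 m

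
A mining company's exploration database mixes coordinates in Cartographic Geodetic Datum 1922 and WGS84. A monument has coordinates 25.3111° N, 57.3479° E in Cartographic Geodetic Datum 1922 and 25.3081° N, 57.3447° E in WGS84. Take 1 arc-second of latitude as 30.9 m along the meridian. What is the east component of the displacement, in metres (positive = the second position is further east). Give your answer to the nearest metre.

Δφ = 25.3081° − 25.3111° = -0.0030°; Δλ = 57.3447° − 57.3479° = -0.0032°.
1° of latitude = 3600 × 30.90 = 111240 m.
ΔN = Δφ × 111240 = -333.7 m; ΔE = Δλ × 111240 × cos(25.3111°) = -0.0032 × 111240 × 0.904000 = -321.8 m.

ΔE = -322 m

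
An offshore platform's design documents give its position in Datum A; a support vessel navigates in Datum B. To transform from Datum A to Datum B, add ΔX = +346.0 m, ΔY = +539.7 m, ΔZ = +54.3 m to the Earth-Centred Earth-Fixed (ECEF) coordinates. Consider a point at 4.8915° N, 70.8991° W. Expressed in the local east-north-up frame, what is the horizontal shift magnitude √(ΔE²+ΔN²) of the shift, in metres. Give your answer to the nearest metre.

At φ = 4.8915°, λ = -70.8991°: sin φ = 0.085269, cos φ = 0.996358, sin λ = -0.944944, cos λ = 0.327233.
ΔE = −sin λ·ΔX + cos λ·ΔY = −(-0.944944)·(346.0) + (0.327233)·(539.7) = 503.56 m.
ΔN = −sin φ cos λ·ΔX − sin φ sin λ·ΔY + cos φ·ΔZ = −(0.085269)(0.327233)(346.0) − (0.085269)(-0.944944)(539.7) + (0.996358)(54.3) = 87.93 m.
Horizontal magnitude = √(ΔE² + ΔN²) = √(503.56² + 87.93²) = 511.18 m.

511 m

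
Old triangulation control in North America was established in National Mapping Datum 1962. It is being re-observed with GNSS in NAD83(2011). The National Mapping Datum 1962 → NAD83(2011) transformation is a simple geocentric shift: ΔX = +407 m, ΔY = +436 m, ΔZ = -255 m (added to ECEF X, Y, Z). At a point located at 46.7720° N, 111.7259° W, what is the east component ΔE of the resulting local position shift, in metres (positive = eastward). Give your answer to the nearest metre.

ΔE = 217 m

At φ = 46.7720°, λ = -111.7259°: sin φ = 0.728634, cos φ = 0.684903, sin λ = -0.928965, cos λ = -0.370167.
ΔE = −sin λ·ΔX + cos λ·ΔY = −(-0.928965)·(407) + (-0.370167)·(436) = 216.70 m.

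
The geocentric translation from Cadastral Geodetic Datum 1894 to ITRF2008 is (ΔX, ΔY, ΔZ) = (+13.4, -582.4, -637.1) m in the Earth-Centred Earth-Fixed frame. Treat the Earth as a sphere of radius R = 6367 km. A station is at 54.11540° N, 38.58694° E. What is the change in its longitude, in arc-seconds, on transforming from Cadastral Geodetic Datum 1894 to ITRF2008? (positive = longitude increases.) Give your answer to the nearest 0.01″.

Δλ = -25.62″

sin φ = 0.810199, cos φ = 0.586155, sin λ = 0.623701, cos λ = 0.781663.
East component: ΔE = −sin λ·ΔX + cos λ·ΔY = −(0.623701)(13.4) + (0.781663)(-582.4) = -463.60 m.
1° of latitude spans πR/180 = 111125 m; at latitude φ, 1° of longitude spans that × cos φ = 65136.5 m, so Δλ = -463.60 / 65136.5 × 3600 = -25.622″.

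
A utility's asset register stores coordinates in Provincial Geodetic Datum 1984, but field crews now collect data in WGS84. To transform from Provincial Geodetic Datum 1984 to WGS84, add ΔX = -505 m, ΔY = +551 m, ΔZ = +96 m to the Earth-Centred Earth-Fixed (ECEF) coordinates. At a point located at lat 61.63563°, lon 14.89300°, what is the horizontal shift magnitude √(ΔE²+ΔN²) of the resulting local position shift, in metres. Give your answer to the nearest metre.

749 m

At φ = 61.63563°, λ = 14.89300°: sin φ = 0.879944, cos φ = 0.475077, sin λ = 0.257015, cos λ = 0.966407.
ΔE = −sin λ·ΔX + cos λ·ΔY = −(0.257015)·(-505) + (0.966407)·(551) = 662.28 m.
ΔN = −sin φ cos λ·ΔX − sin φ sin λ·ΔY + cos φ·ΔZ = −(0.879944)(0.966407)(-505) − (0.879944)(0.257015)(551) + (0.475077)(96) = 350.44 m.
Horizontal magnitude = √(ΔE² + ΔN²) = √(662.28² + 350.44²) = 749.28 m.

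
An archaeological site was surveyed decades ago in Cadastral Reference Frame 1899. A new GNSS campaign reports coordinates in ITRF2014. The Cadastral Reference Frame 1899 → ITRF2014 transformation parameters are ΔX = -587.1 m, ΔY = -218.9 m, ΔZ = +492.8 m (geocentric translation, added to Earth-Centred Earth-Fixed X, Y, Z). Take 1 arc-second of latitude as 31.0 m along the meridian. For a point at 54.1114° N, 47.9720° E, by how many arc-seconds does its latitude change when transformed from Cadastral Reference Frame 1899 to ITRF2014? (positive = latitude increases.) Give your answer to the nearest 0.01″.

sin φ = 0.810158, cos φ = 0.586211, sin λ = 0.742818, cos λ = 0.669494.
North component: ΔN = −sin φ cos λ·ΔX − sin φ sin λ·ΔY + cos φ·ΔZ = −(0.810158)(0.669494)(-587.1) − (0.810158)(0.742818)(-218.9) + (0.586211)(492.8) = 739.06 m.
1° of latitude spans 3600 × 31.00 = 111600 m, so Δφ = 739.06 / 111600 × 3600 = 23.841″.

Δφ = 23.84″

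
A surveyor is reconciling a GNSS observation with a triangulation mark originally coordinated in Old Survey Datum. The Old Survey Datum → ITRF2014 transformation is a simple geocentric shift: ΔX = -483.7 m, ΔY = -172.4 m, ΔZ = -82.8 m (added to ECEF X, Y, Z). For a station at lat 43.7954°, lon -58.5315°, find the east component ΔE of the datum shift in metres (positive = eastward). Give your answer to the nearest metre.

ΔE = -503 m

At φ = 43.7954°, λ = -58.5315°: sin φ = 0.692085, cos φ = 0.721816, sin λ = -0.852927, cos λ = 0.522030.
ΔE = −sin λ·ΔX + cos λ·ΔY = −(-0.852927)·(-483.7) + (0.522030)·(-172.4) = -502.56 m.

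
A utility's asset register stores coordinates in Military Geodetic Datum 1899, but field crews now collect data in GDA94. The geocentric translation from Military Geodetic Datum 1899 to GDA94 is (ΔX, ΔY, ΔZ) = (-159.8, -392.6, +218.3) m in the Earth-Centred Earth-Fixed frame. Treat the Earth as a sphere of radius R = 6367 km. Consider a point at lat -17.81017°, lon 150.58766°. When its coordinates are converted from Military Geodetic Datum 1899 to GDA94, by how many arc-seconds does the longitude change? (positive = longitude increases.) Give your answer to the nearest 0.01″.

sin φ = -0.305864, cos φ = 0.952075, sin λ = 0.491091, cos λ = -0.871108.
East component: ΔE = −sin λ·ΔX + cos λ·ΔY = −(0.491091)(-159.8) + (-0.871108)(-392.6) = 420.47 m.
1° of latitude spans πR/180 = 111125 m; at latitude φ, 1° of longitude spans that × cos φ = 105799.5 m, so Δλ = 420.47 / 105799.5 × 3600 = 14.307″.

Δλ = 14.31″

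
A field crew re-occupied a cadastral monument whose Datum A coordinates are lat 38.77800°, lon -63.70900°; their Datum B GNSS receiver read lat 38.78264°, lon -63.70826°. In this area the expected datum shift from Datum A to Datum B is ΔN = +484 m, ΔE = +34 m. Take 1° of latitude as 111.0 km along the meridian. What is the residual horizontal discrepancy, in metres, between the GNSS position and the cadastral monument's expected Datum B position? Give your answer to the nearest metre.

Observed coordinate differences: Δφ = +0.00464°, Δλ = +0.00074°.
Converting to metres (1° lat = 111000 m, cos φ = 0.779579): observed ΔN = 515.0 m, observed ΔE = 64.0 m.
Subtracting the expected shift leaves a residual of 515.0 − (484) = 31.0 m north and 64.0 − (34) = 30.0 m east.
Residual distance = √(31.0² + 30.0²) = 43.2 m.

43 m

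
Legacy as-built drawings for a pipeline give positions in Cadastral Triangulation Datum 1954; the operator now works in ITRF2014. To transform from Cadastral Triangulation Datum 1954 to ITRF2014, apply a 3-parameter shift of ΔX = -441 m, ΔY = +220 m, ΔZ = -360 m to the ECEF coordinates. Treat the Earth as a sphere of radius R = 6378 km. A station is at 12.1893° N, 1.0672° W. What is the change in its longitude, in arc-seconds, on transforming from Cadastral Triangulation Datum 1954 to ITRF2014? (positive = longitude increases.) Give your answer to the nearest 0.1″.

Δλ = 7.0″

sin φ = 0.211142, cos φ = 0.977455, sin λ = -0.018625, cos λ = 0.999827.
East component: ΔE = −sin λ·ΔX + cos λ·ΔY = −(-0.018625)(-441) + (0.999827)(220) = 211.75 m.
1° of latitude spans πR/180 = 111317 m; at latitude φ, 1° of longitude spans that × cos φ = 108807.5 m, so Δλ = 211.75 / 108807.5 × 3600 = 7.006″.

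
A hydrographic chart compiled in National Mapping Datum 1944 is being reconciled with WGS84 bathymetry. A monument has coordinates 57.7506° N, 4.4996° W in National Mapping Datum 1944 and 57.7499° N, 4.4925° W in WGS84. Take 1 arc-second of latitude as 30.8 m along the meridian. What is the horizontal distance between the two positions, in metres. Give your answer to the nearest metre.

Δφ = 57.7499° − 57.7506° = -0.0007°; Δλ = -4.4925° − -4.4996° = +0.0071°.
1° of latitude = 3600 × 30.80 = 110880 m.
ΔN = Δφ × 110880 = -77.6 m; ΔE = Δλ × 110880 × cos(57.7506°) = +0.0071 × 110880 × 0.533606 = 420.1 m.
Distance = √(ΔE² + ΔN²) = √(420.1² + (-77.6)²) = 427.2 m.

427 m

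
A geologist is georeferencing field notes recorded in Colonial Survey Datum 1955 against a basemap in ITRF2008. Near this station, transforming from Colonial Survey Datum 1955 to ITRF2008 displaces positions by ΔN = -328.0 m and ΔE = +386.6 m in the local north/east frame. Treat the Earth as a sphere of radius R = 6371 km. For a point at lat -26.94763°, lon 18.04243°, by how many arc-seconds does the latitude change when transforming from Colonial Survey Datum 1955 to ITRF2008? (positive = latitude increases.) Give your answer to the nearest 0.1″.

On a sphere of radius R, 1 rad of latitude = R, so Δφ = ΔN / R = -328.0 / 6371000 = -5.1483e-05 rad = -10.619″.

Δφ = -10.6″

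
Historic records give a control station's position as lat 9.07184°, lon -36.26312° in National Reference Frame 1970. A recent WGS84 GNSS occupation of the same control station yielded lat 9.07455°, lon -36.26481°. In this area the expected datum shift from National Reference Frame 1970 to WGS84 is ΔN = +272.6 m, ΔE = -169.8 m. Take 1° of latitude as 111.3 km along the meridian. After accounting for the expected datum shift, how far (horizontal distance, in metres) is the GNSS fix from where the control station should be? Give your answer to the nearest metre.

33 m

Observed coordinate differences: Δφ = +0.00271°, Δλ = -0.00169°.
Converting to metres (1° lat = 111300 m, cos φ = 0.987491): observed ΔN = 301.6 m, observed ΔE = -185.7 m.
Subtracting the expected shift leaves a residual of 301.6 − (272.6) = 29.0 m north and -185.7 − (-169.8) = -15.9 m east.
Residual distance = √(29.0² + (-15.9)²) = 33.1 m.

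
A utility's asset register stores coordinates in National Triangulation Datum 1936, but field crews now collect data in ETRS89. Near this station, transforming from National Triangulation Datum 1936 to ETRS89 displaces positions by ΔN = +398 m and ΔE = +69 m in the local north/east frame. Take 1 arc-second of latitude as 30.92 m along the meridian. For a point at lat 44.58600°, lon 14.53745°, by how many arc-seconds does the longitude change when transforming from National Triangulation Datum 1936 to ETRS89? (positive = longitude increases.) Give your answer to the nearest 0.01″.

Δλ = 3.13″

At latitude 44.58600°, cos φ = 0.712198.
1″ of longitude at this latitude = 30.92 × cos φ = 22.0211 m, so Δλ = 69.0 / 22.0211 = 3.133″.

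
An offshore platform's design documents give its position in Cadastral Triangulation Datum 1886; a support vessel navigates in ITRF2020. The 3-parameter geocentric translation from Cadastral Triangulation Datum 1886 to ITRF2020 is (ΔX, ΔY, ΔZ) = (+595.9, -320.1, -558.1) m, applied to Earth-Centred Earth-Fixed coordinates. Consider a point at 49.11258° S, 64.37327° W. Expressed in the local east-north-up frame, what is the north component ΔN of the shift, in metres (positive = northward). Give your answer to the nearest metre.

ΔN = 48 m

At φ = -49.11258°, λ = -64.37327°: sin φ = -0.755997, cos φ = 0.654575, sin λ = -0.901631, cos λ = 0.432506.
ΔN = −sin φ cos λ·ΔX − sin φ sin λ·ΔY + cos φ·ΔZ = −(-0.755997)(0.432506)(595.9) − (-0.755997)(-0.901631)(-320.1) + (0.654575)(-558.1) = 47.72 m.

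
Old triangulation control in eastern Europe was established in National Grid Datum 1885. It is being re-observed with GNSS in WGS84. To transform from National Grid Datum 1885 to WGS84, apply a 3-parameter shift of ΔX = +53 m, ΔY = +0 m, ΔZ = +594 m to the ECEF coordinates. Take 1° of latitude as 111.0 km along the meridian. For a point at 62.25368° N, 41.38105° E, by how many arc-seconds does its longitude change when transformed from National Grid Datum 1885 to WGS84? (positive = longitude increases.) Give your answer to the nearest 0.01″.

Δλ = -2.44″

sin φ = 0.885018, cos φ = 0.465558, sin λ = 0.661064, cos λ = 0.750330.
East component: ΔE = −sin λ·ΔX + cos λ·ΔY = −(0.661064)(53) + (0.750330)(0) = -35.04 m.
1° of latitude spans 111000 m; at latitude φ, 1° of longitude spans that × cos φ = 51676.9 m, so Δλ = -35.04 / 51676.9 × 3600 = -2.441″.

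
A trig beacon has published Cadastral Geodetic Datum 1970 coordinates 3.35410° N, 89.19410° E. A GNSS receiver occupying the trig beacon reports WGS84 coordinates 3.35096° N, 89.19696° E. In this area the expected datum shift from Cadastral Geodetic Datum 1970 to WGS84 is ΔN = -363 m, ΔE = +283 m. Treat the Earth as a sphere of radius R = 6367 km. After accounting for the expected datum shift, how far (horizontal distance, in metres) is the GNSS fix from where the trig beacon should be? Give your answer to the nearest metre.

37 m

Observed coordinate differences: Δφ = -0.00314°, Δλ = +0.00286°.
Converting to metres (1° lat = 111125 m, cos φ = 0.998287): observed ΔN = -348.9 m, observed ΔE = 317.3 m.
Subtracting the expected shift leaves a residual of -348.9 − (-363) = 14.1 m north and 317.3 − (283) = 34.3 m east.
Residual distance = √(14.1² + 34.3²) = 37.0 m.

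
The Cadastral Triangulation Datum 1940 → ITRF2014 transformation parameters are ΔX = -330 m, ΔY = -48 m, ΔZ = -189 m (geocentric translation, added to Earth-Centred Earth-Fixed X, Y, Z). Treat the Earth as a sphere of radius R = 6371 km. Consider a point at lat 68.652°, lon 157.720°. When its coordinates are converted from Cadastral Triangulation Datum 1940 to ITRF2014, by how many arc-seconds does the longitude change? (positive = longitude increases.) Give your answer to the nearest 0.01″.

Δλ = 15.08″

sin φ = 0.931387, cos φ = 0.364032, sin λ = 0.379133, cos λ = -0.925342.
East component: ΔE = −sin λ·ΔX + cos λ·ΔY = −(0.379133)(-330) + (-0.925342)(-48) = 169.53 m.
1° of latitude spans πR/180 = 111195 m; at latitude φ, 1° of longitude spans that × cos φ = 40478.5 m, so Δλ = 169.53 / 40478.5 × 3600 = 15.077″.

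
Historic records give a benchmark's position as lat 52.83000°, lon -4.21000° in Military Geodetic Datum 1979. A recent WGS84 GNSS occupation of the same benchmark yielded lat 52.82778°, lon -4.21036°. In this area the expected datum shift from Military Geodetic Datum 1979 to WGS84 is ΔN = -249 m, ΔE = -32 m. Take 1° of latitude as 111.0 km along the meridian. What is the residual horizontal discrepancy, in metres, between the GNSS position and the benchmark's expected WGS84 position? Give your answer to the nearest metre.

Observed coordinate differences: Δφ = -0.00222°, Δλ = -0.00036°.
Converting to metres (1° lat = 111000 m, cos φ = 0.604182): observed ΔN = -246.4 m, observed ΔE = -24.1 m.
Subtracting the expected shift leaves a residual of -246.4 − (-249) = 2.6 m north and -24.1 − (-32) = 7.9 m east.
Residual distance = √(2.6² + 7.9²) = 8.3 m.

8 m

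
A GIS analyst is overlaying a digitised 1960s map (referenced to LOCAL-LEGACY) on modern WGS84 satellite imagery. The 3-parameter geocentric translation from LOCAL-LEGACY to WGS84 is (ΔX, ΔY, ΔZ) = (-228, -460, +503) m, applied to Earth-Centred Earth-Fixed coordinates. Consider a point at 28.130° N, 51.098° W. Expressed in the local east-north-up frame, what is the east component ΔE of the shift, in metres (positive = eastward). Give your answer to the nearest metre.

The local east axis at (φ, λ) is (−sin λ, cos λ, 0), so ΔE = −sin(-51.098°)·(-228) + cos(-51.098°)·(-460) = -466.31 m.

ΔE = -466 m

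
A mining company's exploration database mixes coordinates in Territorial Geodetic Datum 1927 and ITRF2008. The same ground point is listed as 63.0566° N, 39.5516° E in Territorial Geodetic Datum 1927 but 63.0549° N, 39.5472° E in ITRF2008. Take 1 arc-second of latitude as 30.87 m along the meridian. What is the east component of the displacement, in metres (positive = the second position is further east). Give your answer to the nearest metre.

ΔE = -222 m

Δφ = 63.0549° − 63.0566° = -0.0017°; Δλ = 39.5472° − 39.5516° = -0.0044°.
1° of latitude = 3600 × 30.87 = 111132 m.
ΔN = Δφ × 111132 = -188.9 m; ΔE = Δλ × 111132 × cos(63.0566°) = -0.0044 × 111132 × 0.453110 = -221.6 m.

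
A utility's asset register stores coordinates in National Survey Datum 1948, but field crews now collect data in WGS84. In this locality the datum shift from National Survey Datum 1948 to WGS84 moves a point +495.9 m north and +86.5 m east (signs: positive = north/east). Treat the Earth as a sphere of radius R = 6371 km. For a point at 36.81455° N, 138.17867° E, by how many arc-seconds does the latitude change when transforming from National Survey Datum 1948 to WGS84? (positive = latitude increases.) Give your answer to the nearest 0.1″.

On a sphere of radius R, 1 rad of latitude = R, so Δφ = ΔN / R = 495.9 / 6371000 = 7.7837e-05 rad = 16.055″.

Δφ = 16.1″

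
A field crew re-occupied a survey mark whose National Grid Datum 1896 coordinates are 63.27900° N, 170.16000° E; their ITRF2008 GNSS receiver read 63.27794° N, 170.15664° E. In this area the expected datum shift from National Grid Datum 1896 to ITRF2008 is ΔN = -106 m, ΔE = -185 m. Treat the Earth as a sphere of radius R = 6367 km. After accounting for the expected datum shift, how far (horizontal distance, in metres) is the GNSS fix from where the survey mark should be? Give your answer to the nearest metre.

Observed coordinate differences: Δφ = -0.00106°, Δλ = -0.00336°.
Converting to metres (1° lat = 111125 m, cos φ = 0.449646): observed ΔN = -117.8 m, observed ΔE = -167.9 m.
Subtracting the expected shift leaves a residual of -117.8 − (-106) = -11.8 m north and -167.9 − (-185) = 17.1 m east.
Residual distance = √((-11.8)² + 17.1²) = 20.8 m.

21 m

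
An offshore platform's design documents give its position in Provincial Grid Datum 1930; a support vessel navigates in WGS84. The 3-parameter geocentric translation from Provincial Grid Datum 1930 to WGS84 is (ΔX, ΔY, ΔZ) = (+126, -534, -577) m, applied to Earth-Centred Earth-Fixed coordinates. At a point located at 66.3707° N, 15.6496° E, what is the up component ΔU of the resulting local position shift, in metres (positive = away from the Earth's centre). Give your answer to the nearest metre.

ΔU = -538 m

At φ = 66.3707°, λ = 15.6496°: sin φ = 0.916158, cos φ = 0.400818, sin λ = 0.269754, cos λ = 0.962929.
ΔU = cos φ cos λ·ΔX + cos φ sin λ·ΔY + sin φ·ΔZ = (0.400818)(0.962929)(126) + (0.400818)(0.269754)(-534) + (0.916158)(-577) = -537.73 m.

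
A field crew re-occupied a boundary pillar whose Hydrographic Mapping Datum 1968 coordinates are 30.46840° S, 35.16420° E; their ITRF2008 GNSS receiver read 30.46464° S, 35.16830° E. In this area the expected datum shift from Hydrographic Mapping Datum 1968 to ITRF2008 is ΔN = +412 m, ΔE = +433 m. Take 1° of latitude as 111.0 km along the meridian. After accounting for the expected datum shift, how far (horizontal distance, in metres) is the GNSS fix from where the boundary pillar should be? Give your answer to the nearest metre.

Observed coordinate differences: Δφ = +0.00376°, Δλ = +0.00410°.
Converting to metres (1° lat = 111000 m, cos φ = 0.861909): observed ΔN = 417.4 m, observed ΔE = 392.3 m.
Subtracting the expected shift leaves a residual of 417.4 − (412) = 5.4 m north and 392.3 − (433) = -40.7 m east.
Residual distance = √(5.4² + (-40.7)²) = 41.1 m.

41 m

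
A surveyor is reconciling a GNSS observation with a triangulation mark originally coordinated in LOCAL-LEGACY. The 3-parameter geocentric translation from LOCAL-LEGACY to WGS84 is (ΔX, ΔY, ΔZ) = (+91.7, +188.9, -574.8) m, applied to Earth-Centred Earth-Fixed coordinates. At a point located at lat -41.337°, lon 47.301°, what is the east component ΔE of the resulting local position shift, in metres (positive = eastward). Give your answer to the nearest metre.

At φ = -41.337°, λ = 47.301°: sin φ = -0.660487, cos φ = 0.750838, sin λ = 0.734926, cos λ = 0.678147.
ΔE = −sin λ·ΔX + cos λ·ΔY = −(0.734926)·(91.7) + (0.678147)·(188.9) = 60.71 m.

ΔE = 61 m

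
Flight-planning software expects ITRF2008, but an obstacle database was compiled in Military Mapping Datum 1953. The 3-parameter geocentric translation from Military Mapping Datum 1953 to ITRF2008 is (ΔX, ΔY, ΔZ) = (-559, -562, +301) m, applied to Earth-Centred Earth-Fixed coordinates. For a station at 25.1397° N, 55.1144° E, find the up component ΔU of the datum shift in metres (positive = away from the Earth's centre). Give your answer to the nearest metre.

The local up (radial) axis is (cos φ cos λ, cos φ sin λ, sin φ), giving ΔU = -289.429 − 417.337 + 127.873 = -578.89 m.

ΔU = -579 m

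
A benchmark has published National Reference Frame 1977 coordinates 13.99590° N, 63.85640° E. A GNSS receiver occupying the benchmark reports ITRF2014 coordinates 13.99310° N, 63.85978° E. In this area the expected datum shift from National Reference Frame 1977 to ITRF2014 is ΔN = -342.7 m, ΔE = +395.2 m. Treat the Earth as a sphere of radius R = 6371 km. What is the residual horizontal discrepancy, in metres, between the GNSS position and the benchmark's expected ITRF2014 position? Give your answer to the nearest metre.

Observed coordinate differences: Δφ = -0.00280°, Δλ = +0.00338°.
Converting to metres (1° lat = 111195 m, cos φ = 0.970313): observed ΔN = -311.3 m, observed ΔE = 364.7 m.
Subtracting the expected shift leaves a residual of -311.3 − (-342.7) = 31.4 m north and 364.7 − (395.2) = -30.5 m east.
Residual distance = √(31.4² + (-30.5)²) = 43.8 m.

44 m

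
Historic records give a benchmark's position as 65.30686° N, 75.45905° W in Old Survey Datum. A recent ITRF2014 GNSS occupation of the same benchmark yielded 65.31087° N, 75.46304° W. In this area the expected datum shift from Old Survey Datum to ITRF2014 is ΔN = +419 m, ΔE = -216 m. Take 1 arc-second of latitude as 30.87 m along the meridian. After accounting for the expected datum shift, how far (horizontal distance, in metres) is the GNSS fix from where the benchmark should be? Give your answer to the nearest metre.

Observed coordinate differences: Δφ = +0.00401°, Δλ = -0.00399°.
Converting to metres (1° lat = 111132 m, cos φ = 0.417758): observed ΔN = 445.6 m, observed ΔE = -185.2 m.
Subtracting the expected shift leaves a residual of 445.6 − (419) = 26.6 m north and -185.2 − (-216) = 30.8 m east.
Residual distance = √(26.6² + 30.8²) = 40.7 m.

41 m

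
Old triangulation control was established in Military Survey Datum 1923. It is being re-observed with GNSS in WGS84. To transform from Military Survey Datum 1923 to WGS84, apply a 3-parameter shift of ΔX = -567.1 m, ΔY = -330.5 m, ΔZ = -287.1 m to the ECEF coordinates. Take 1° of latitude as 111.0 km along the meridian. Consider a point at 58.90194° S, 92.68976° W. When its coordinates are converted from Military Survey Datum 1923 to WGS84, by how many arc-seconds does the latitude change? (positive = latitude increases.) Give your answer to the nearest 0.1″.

sin φ = -0.856285, cos φ = 0.516504, sin λ = -0.998898, cos λ = -0.046928.
North component: ΔN = −sin φ cos λ·ΔX − sin φ sin λ·ΔY + cos φ·ΔZ = −(-0.856285)(-0.046928)(-567.1) − (-0.856285)(-0.998898)(-330.5) + (0.516504)(-287.1) = 157.19 m.
1° of latitude spans 111000 m, so Δφ = 157.19 / 111000 × 3600 = 5.098″.

Δφ = 5.1″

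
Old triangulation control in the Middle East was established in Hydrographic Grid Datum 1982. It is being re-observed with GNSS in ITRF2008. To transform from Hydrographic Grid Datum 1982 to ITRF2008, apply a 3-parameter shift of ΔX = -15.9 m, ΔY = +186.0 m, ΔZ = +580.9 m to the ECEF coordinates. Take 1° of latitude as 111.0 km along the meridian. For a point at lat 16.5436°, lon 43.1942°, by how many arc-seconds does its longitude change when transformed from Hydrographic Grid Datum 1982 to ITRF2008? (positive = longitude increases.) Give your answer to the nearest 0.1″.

Δλ = 5.0″

sin φ = 0.284745, cos φ = 0.958603, sin λ = 0.684473, cos λ = 0.729038.
East component: ΔE = −sin λ·ΔX + cos λ·ΔY = −(0.684473)(-15.9) + (0.729038)(186.0) = 146.48 m.
1° of latitude spans 111000 m; at latitude φ, 1° of longitude spans that × cos φ = 106405.0 m, so Δλ = 146.48 / 106405.0 × 3600 = 4.956″.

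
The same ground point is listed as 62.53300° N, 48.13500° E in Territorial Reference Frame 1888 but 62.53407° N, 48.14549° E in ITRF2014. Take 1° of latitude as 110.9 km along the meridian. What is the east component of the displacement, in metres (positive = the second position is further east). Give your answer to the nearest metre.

ΔE = 537 m

Δφ = 62.53407° − 62.53300° = +0.00107°; Δλ = 48.14549° − 48.13500° = +0.01049°.
ΔN = Δφ × 110900 = 118.7 m; ΔE = Δλ × 110900 × cos(62.53300°) = +0.01049 × 110900 × 0.461238 = 536.6 m.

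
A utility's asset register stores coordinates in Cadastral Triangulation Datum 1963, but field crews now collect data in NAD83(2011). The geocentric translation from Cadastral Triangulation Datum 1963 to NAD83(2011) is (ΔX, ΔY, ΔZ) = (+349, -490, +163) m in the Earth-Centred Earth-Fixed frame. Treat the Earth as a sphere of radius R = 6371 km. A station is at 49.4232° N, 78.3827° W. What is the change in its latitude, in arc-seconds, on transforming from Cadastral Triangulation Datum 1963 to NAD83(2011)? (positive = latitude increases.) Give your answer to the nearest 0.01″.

sin φ = 0.759535, cos φ = 0.650467, sin λ = -0.979514, cos λ = 0.201374.
North component: ΔN = −sin φ cos λ·ΔX − sin φ sin λ·ΔY + cos φ·ΔZ = −(0.759535)(0.201374)(349) − (0.759535)(-0.979514)(-490) + (0.650467)(163) = -311.90 m.
1° of latitude spans πR/180 = 111195 m, so Δφ = -311.90 / 111195 × 3600 = -10.098″.

Δφ = -10.10″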